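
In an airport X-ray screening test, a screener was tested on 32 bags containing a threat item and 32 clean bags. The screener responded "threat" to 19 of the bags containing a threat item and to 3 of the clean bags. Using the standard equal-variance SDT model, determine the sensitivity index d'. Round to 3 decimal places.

H = 19/32 = 0.5938
FA = 3/32 = 0.0938
z(H) = z(0.5938) = 0.2373
z(FA) = z(0.0938) = -1.3177
d' = z(H) − z(FA) = 0.2373 − (-1.3177) = 1.5550

d' = 1.555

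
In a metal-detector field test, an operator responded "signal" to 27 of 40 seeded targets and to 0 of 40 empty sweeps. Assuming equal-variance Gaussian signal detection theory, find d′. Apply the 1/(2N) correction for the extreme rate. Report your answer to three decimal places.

d′ = 2.695

The false-alarm rate is 0/40 = 0, so apply the 1/(2N) correction: FA → 1/(2·40) = 0.01250.
z(H) = z(0.67500) = 0.4538
z(FA) = z(0.01250) = -2.2414
d' = 0.4538 − (-2.2414) = 2.6952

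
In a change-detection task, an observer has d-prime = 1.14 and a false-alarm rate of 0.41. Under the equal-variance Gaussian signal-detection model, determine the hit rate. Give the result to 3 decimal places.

hit rate = 0.819

z(false-alarm rate) = z(0.41) = -0.2275
z(H) = z(FA) + d' = -0.2275 + 1.14 = 0.9125
hit rate = Φ(0.9125) = 0.8192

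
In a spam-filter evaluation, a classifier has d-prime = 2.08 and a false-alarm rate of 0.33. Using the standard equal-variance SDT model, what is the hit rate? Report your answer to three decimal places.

hit rate = 0.950

z(false-alarm rate) = z(0.33) = -0.4399
z(H) = z(FA) + d' = -0.4399 + 2.08 = 1.6401
hit rate = Φ(1.6401) = 0.9495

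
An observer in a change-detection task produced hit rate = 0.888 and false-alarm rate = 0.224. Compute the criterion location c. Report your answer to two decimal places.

z(H) = 1.216
z(FA) = -0.759
c = −½·[z(H) + z(FA)] = −0.5 × (1.216 + (-0.759)) = -0.2285

c = -0.23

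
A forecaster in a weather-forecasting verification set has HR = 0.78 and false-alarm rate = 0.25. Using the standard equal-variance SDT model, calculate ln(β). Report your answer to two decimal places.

Φ⁻¹(H) = Φ⁻¹(0.78) = 0.772
Φ⁻¹(FA) = Φ⁻¹(0.25) = -0.674
ln β = −½·[z(H)² − z(FA)²] = −0.5 × (0.596 − 0.454) = -0.071

ln β = -0.07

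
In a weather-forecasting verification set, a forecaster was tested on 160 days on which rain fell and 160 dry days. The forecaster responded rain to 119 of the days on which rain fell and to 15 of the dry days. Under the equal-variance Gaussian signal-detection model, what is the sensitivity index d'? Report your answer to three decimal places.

d' = 1.973

H = 119/160 = 0.7438
FA = 15/160 = 0.0938
z(H) = z(0.7438) = 0.6551
z(FA) = z(0.0938) = -1.3177
d' = z(H) − z(FA) = 0.6551 − (-1.3177) = 1.9728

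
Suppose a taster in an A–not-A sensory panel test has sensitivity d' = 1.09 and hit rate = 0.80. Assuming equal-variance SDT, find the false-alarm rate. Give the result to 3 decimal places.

z(hit rate) = z(0.80) = 0.8416
z(FA) = z(H) − d' = 0.8416 − 1.09 = -0.2484
false-alarm rate = Φ(-0.2484) = 0.4019

false-alarm rate = 0.402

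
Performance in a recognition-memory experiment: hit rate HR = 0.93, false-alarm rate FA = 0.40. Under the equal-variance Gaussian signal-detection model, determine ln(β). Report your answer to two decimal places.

ln β = -1.06

z(0.93) = 1.476, z(0.40) = -0.253
ln β = −½·[z(H)² − z(FA)²] = −0.5 × (2.179 − 0.064) = -1.0575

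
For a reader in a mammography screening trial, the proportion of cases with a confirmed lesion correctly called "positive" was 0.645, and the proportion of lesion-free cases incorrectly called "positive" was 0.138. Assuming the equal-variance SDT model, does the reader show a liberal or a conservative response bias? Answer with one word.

z(H) = 0.372, z(FA) = -1.089
c = −½·(z(H) + z(FA)) = 0.3585
c > 0 → conservative criterion (biased toward responding “no”).

conservative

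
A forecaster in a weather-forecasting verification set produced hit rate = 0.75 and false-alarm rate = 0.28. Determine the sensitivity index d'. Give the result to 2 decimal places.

d' = 1.26

z(H) = z(0.75) = 0.6745
z(FA) = z(0.28) = -0.5828
d' = z(H) − z(FA) = 0.6745 − (-0.5828) = 1.2573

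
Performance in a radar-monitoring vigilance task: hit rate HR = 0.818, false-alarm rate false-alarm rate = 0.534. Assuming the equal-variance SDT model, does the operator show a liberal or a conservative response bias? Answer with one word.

liberal

z(H) = 0.908, z(FA) = 0.085
c = −½·(z(H) + z(FA)) = -0.4965
c < 0 → liberal criterion (biased toward responding “yes”).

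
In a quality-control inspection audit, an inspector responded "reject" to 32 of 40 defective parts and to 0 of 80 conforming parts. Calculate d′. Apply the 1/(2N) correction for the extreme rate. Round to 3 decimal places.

d′ = 3.339

The false-alarm rate is 0/80 = 0, so apply the 1/(2N) correction: FA → 1/(2·80) = 0.00625.
z(H) = z(0.80000) = 0.8416
z(FA) = z(0.00625) = -2.4977
d' = 0.8416 − (-2.4977) = 3.3393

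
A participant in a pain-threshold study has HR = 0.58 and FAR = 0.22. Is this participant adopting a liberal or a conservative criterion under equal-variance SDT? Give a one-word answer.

conservative

z(H) = 0.202, z(FA) = -0.772
c = −½·(z(H) + z(FA)) = 0.285
c > 0 → conservative criterion (biased toward responding “no”).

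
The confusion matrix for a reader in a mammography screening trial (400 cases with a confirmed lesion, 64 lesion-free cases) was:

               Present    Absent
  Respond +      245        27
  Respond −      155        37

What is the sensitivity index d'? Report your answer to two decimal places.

H = 245/400 = 0.6125
FA = 27/64 = 0.4219
z(H) = 0.286
z(FA) = -0.197
d' = z(H) − z(FA) = 0.286 − (-0.197) = 0.483

d' = 0.48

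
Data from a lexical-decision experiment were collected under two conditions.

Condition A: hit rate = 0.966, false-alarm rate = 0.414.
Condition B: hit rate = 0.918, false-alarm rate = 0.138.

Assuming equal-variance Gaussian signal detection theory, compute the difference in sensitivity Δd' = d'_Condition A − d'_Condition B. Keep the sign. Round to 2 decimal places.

Condition A: z(0.966) = 1.825, z(0.414) = -0.217, d' = 2.042
Condition B: z(0.918) = 1.392, z(0.138) = -1.089, d' = 2.481
Δd' = d'_Condition A − d'_Condition B = 2.042 − 2.481 = -0.439
Condition B has the higher sensitivity.

Δd' = -0.44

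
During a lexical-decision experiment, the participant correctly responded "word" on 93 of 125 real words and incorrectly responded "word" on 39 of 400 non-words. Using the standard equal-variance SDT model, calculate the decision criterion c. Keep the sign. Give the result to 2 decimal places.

c = 0.32

H = 93/125 = 0.7440
FA = 39/400 = 0.0975
Φ⁻¹(0.7440) = 0.656, Φ⁻¹(0.0975) = -1.296
c = −½·[z(H) + z(FA)] = −0.5 × (0.656 + (-1.296)) = 0.320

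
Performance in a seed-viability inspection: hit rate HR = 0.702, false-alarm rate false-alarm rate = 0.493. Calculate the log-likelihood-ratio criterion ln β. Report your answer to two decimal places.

ln β = -0.14

z(H) = 0.530
z(FA) = -0.018
ln β = −½·[z(H)² − z(FA)²] = −0.5 × (0.281 − 0.000) = -0.1405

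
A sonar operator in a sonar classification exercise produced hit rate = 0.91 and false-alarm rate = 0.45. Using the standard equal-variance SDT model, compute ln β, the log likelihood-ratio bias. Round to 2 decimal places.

Φ⁻¹(H) = Φ⁻¹(0.91) = 1.341
Φ⁻¹(FA) = Φ⁻¹(0.45) = -0.126
ln β = −½·[z(H)² − z(FA)²] = −0.5 × (1.798 − 0.016) = -0.891

ln β = -0.89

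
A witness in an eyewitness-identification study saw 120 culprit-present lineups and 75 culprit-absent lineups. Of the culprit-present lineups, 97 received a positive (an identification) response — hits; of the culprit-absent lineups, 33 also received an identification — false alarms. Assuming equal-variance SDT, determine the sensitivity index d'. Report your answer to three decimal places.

d' = 1.023

H = 97/120 = 0.8083
FA = 33/75 = 0.4400
z(H) = 0.8716
z(FA) = -0.1510
d' = z(H) − z(FA) = 0.8716 − (-0.1510) = 1.0226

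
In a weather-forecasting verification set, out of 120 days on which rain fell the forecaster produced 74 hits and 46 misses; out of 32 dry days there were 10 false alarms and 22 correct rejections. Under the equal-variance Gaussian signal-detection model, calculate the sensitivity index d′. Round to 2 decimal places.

d′ = 0.79

H = 74/120 = 0.6167
FA = 10/32 = 0.3125
z(H) = z(0.6167) = 0.297
z(FA) = z(0.3125) = -0.489
d' = z(H) − z(FA) = 0.297 − (-0.489) = 0.786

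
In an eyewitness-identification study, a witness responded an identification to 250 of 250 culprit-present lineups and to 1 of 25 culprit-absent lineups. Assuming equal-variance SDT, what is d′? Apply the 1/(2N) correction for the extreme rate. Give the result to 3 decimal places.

d′ = 4.629

The hit rate is 250/250 = 1, so apply the 1/(2N) correction: H → 1 − 1/(2·250) = 0.99800.
z(H) = z(0.99800) = 2.8782
z(FA) = z(0.04000) = -1.7507
d' = 2.8782 − (-1.7507) = 4.6289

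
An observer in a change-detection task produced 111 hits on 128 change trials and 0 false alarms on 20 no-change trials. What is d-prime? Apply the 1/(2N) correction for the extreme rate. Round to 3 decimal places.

d-prime = 3.073

The false-alarm rate is 0/20 = 0, so apply the 1/(2N) correction: FA → 1/(2·20) = 0.02500.
z(H) = z(0.86719) = 1.1132
z(FA) = z(0.02500) = -1.9600
d' = 1.1132 − (-1.9600) = 3.0732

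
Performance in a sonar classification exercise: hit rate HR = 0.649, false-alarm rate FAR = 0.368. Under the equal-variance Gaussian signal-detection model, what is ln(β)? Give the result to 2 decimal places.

ln β = -0.02

z(H) = z(0.649) = 0.383
z(FA) = z(0.368) = -0.337
ln β = −½·[z(H)² − z(FA)²] = −0.5 × (0.147 − 0.114) = -0.0165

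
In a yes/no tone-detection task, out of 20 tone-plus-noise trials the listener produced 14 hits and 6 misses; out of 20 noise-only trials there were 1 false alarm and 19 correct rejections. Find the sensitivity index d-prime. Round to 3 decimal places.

H = 14/20 = 0.7000
FA = 1/20 = 0.0500
z(H) = z(0.7000) = 0.5244
z(FA) = z(0.0500) = -1.6449
d' = z(H) − z(FA) = 0.5244 − (-1.6449) = 2.1693

d-prime = 2.169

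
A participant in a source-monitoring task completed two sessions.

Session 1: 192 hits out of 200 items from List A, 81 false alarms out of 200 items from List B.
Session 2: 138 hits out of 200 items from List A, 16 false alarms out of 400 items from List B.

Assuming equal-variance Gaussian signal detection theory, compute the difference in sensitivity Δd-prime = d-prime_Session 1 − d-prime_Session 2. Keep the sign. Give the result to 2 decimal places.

Δd-prime = -0.26

Session 1: z(0.9600) = 1.751, z(0.4050) = -0.240, d' = 1.991
Session 2: z(0.6900) = 0.496, z(0.0400) = -1.751, d' = 2.247
Δd' = d'_Session 1 − d'_Session 2 = 1.991 − 2.247 = -0.256
Session 2 has the higher sensitivity.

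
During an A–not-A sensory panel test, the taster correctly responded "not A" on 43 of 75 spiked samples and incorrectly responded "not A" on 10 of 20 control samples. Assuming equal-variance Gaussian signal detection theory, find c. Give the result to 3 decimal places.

c = -0.092

H = 43/75 = 0.5733
FA = 10/20 = 0.5000
z(H) = 0.1848
z(FA) = 0.0000
c = −½·[z(H) + z(FA)] = −0.5 × (0.1848 + 0.0000) = -0.0924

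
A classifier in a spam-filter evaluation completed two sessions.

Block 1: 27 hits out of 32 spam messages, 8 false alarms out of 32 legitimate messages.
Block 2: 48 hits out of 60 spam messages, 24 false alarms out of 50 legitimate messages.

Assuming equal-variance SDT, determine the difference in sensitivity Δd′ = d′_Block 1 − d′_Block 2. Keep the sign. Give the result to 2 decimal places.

Block 1: z(0.8438) = 1.010, z(0.2500) = -0.674, d' = 1.684
Block 2: z(0.8000) = 0.842, z(0.4800) = -0.050, d' = 0.892
Δd' = d'_Block 1 − d'_Block 2 = 1.684 − 0.892 = 0.792
Block 1 has the higher sensitivity.

Δd′ = 0.79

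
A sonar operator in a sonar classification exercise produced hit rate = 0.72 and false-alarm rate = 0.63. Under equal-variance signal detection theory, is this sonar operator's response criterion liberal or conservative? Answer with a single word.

z(H) = 0.583, z(FA) = 0.332
c = −½·(z(H) + z(FA)) = -0.4575
c < 0 → liberal criterion (biased toward responding “yes”).

liberal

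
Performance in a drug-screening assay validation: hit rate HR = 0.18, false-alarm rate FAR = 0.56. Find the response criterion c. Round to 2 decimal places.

c = 0.38

z(0.18) = -0.9154, z(0.56) = 0.1510
c = −½·[z(H) + z(FA)] = −0.5 × (-0.9154 + 0.1510) = 0.3822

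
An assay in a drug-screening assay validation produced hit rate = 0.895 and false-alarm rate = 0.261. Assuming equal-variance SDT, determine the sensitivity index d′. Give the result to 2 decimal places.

z(0.895) = 1.254, z(0.261) = -0.640
d' = z(H) − z(FA) = 1.254 − (-0.640) = 1.894

d′ = 1.89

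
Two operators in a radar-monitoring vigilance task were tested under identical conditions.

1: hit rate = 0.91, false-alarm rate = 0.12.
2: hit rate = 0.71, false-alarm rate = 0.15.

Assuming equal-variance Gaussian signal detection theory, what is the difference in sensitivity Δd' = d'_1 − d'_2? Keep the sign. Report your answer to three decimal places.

1: z(0.91) = 1.3408, z(0.12) = -1.1750, d' = 2.5158
2: z(0.71) = 0.5534, z(0.15) = -1.0364, d' = 1.5898
Δd' = d'_1 − d'_2 = 2.5158 − 1.5898 = 0.9260
1 has the higher sensitivity.

Δd' = 0.926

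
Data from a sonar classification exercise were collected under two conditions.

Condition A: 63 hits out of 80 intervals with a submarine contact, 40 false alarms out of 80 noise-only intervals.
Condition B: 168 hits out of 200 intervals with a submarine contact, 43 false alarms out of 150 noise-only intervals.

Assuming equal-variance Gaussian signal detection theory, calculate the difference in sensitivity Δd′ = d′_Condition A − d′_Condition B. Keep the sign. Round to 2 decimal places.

Condition A: z(0.7875) = 0.798, z(0.5000) = 0.000, d' = 0.798
Condition B: z(0.8400) = 0.994, z(0.2867) = -0.563, d' = 1.557
Δd' = d'_Condition A − d'_Condition B = 0.798 − 1.557 = -0.759
Condition B has the higher sensitivity.

Δd′ = -0.76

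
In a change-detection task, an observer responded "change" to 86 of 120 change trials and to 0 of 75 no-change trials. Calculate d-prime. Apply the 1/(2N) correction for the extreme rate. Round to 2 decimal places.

The false-alarm rate is 0/75 = 0, so apply the 1/(2N) correction: FA → 1/(2·75) = 0.00667.
z(H) = z(0.71667) = 0.573
z(FA) = z(0.00667) = -2.475
d' = 0.573 − (-2.475) = 3.048

d-prime = 3.05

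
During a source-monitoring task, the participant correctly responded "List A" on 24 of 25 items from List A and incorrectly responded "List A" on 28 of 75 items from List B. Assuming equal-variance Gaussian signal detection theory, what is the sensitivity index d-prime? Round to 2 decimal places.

H = 24/25 = 0.9600
FA = 28/75 = 0.3733
z(H) = 1.7507
z(FA) = -0.3231
d' = z(H) − z(FA) = 1.7507 − (-0.3231) = 2.0738

d-prime = 2.07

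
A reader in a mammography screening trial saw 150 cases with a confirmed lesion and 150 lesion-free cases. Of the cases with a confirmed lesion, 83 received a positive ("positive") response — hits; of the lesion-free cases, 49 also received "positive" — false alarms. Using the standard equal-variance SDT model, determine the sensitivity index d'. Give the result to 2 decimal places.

d' = 0.58

H = 83/150 = 0.5533
FA = 49/150 = 0.3267
Φ⁻¹(H) = Φ⁻¹(0.5533) = 0.134
Φ⁻¹(FA) = Φ⁻¹(0.3267) = -0.449
d' = z(H) − z(FA) = 0.134 − (-0.449) = 0.583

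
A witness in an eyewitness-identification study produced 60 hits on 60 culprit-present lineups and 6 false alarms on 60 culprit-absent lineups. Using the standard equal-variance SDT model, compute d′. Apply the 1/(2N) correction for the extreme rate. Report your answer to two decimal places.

The hit rate is 60/60 = 1, so apply the 1/(2N) correction: H → 1 − 1/(2·60) = 0.99167.
z(H) = z(0.99167) = 2.394
z(FA) = z(0.10000) = -1.282
d' = 2.394 − (-1.282) = 3.676

d′ = 3.68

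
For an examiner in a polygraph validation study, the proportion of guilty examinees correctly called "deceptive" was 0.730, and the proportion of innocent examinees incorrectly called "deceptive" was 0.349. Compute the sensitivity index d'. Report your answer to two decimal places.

d' = 1.00

z(H) = z(0.730) = 0.6128
z(FA) = z(0.349) = -0.3880
d' = z(H) − z(FA) = 0.6128 − (-0.3880) = 1.0008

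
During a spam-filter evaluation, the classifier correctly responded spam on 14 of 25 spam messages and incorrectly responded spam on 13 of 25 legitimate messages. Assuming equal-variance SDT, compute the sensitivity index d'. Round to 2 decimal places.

d' = 0.10

H = 14/25 = 0.5600
FA = 13/25 = 0.5200
z(H) = z(0.5600) = 0.1510
z(FA) = z(0.5200) = 0.0502
d' = z(H) − z(FA) = 0.1510 − 0.0502 = 0.1008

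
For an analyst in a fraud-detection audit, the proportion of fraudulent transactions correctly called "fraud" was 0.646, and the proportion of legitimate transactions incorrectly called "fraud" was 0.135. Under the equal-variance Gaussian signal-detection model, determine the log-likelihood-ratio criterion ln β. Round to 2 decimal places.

ln β = 0.54

z(H) = z(0.646) = 0.375
z(FA) = z(0.135) = -1.103
ln β = −½·[z(H)² − z(FA)²] = −0.5 × (0.141 − 1.217) = 0.538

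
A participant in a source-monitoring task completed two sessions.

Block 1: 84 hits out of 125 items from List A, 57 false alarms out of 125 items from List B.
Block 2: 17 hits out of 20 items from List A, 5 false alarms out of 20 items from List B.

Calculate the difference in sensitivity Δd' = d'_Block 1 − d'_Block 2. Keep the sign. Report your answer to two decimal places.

Block 1: z(0.6720) = 0.445, z(0.4560) = -0.111, d' = 0.556
Block 2: z(0.8500) = 1.036, z(0.2500) = -0.674, d' = 1.710
Δd' = d'_Block 1 − d'_Block 2 = 0.556 − 1.710 = -1.154
Block 2 has the higher sensitivity.

Δd' = -1.15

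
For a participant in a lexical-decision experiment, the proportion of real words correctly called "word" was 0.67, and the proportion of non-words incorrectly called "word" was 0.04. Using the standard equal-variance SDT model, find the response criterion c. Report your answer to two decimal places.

z(0.67) = 0.440, z(0.04) = -1.751
c = −½·[z(H) + z(FA)] = −0.5 × (0.440 + (-1.751)) = 0.6555
c > 0: the participant has a conservative response bias.

c = 0.66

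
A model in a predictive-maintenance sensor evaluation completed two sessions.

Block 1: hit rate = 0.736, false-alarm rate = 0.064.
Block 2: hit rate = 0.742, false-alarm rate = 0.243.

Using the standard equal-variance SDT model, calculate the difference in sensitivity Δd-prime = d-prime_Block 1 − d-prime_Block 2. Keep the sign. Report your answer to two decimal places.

Block 1: z(0.736) = 0.631, z(0.064) = -1.522, d' = 2.153
Block 2: z(0.742) = 0.650, z(0.243) = -0.697, d' = 1.347
Δd' = d'_Block 1 − d'_Block 2 = 2.153 − 1.347 = 0.806
Block 1 has the higher sensitivity.

Δd-prime = 0.81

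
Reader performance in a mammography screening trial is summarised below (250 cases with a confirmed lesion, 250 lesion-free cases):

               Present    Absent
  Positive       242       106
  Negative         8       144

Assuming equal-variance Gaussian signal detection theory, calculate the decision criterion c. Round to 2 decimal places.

H = 242/250 = 0.9680
FA = 106/250 = 0.4240
z(H) = z(0.9680) = 1.8522
z(FA) = z(0.4240) = -0.1917
c = −½·[z(H) + z(FA)] = −0.5 × (1.8522 + (-0.1917)) = -0.83025
c < 0: the reader has a liberal response bias.

c = -0.83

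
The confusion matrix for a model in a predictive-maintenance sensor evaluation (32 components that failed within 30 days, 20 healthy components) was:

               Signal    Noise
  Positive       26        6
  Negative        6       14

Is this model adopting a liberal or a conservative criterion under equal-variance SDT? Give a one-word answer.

liberal

z(H) = 0.887, z(FA) = -0.524
c = −½·(z(H) + z(FA)) = -0.1815
c < 0 → liberal criterion (biased toward responding “yes”).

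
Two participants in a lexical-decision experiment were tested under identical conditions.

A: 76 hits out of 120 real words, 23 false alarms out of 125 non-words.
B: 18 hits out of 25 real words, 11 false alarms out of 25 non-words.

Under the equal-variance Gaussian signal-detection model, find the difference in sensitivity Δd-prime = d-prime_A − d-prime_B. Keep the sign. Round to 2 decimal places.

A: z(0.6333) = 0.341, z(0.1840) = -0.900, d' = 1.241
B: z(0.7200) = 0.583, z(0.4400) = -0.151, d' = 0.734
Δd' = d'_A − d'_B = 1.241 − 0.734 = 0.507
A has the higher sensitivity.

Δd-prime = 0.51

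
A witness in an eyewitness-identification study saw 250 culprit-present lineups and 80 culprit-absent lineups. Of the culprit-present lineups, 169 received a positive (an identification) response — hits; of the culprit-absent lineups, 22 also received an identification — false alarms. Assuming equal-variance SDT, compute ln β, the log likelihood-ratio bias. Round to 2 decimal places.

H = 169/250 = 0.6760
FA = 22/80 = 0.2750
z(H) = z(0.6760) = 0.457
z(FA) = z(0.2750) = -0.598
ln β = −½·[z(H)² − z(FA)²] = −0.5 × (0.209 − 0.358) = 0.0745

ln β = 0.07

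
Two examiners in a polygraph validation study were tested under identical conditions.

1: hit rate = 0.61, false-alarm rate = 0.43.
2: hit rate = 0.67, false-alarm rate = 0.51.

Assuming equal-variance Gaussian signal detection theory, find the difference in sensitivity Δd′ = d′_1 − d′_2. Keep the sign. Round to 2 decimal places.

Δd′ = 0.04

1: z(0.61) = 0.279, z(0.43) = -0.176, d' = 0.455
2: z(0.67) = 0.440, z(0.51) = 0.025, d' = 0.415
Δd' = d'_1 − d'_2 = 0.455 − 0.415 = 0.040
1 has the higher sensitivity.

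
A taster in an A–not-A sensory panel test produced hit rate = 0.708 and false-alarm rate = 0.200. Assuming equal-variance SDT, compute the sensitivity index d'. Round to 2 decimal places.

d' = 1.39

z(H) = z(0.708) = 0.5476
z(FA) = z(0.200) = -0.8416
d' = z(H) − z(FA) = 0.5476 − (-0.8416) = 1.3892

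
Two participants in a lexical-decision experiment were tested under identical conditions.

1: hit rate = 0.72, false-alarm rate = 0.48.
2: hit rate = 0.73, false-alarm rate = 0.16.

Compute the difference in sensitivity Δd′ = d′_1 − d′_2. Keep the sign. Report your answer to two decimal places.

Δd′ = -0.97

1: z(0.72) = 0.583, z(0.48) = -0.050, d' = 0.633
2: z(0.73) = 0.613, z(0.16) = -0.994, d' = 1.607
Δd' = d'_1 − d'_2 = 0.633 − 1.607 = -0.974
2 has the higher sensitivity.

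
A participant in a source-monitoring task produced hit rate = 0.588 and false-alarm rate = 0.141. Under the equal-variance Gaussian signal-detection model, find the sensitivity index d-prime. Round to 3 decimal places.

z(H) = 0.2224
z(FA) = -1.0758
d' = z(H) − z(FA) = 0.2224 − (-1.0758) = 1.2982

d-prime = 1.298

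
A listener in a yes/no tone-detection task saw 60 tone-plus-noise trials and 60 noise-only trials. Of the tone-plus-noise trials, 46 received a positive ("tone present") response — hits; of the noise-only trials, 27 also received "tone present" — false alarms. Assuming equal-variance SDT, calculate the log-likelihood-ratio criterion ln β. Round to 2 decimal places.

ln β = -0.26

H = 46/60 = 0.7667
FA = 27/60 = 0.4500
z(0.7667) = 0.728, z(0.4500) = -0.126
ln β = −½·[z(H)² − z(FA)²] = −0.5 × (0.530 − 0.016) = -0.257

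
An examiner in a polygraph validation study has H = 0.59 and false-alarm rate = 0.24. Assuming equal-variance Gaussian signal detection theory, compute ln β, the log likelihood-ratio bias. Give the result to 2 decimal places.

ln β = 0.22

z(H) = 0.228
z(FA) = -0.706
ln β = −½·[z(H)² − z(FA)²] = −0.5 × (0.052 − 0.498) = 0.223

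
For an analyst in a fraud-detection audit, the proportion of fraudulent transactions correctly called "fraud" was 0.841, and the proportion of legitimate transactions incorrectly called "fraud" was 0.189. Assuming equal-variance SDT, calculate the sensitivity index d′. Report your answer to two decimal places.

d′ = 1.88

Φ⁻¹(H) = Φ⁻¹(0.841) = 0.999
Φ⁻¹(FA) = Φ⁻¹(0.189) = -0.882
d' = z(H) − z(FA) = 0.999 − (-0.882) = 1.881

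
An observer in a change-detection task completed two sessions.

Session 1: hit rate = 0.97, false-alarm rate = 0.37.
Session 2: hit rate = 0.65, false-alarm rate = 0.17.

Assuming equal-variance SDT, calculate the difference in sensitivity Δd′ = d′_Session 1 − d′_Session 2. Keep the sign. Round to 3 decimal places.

Δd′ = 0.873

Session 1: z(0.97) = 1.8808, z(0.37) = -0.3319, d' = 2.2127
Session 2: z(0.65) = 0.3853, z(0.17) = -0.9542, d' = 1.3395
Δd' = d'_Session 1 − d'_Session 2 = 2.2127 − 1.3395 = 0.8732
Session 1 has the higher sensitivity.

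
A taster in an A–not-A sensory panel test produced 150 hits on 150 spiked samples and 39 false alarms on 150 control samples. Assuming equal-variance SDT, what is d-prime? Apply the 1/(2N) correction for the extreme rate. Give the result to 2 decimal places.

The hit rate is 150/150 = 1, so apply the 1/(2N) correction: H → 1 − 1/(2·150) = 0.99667.
z(H) = z(0.99667) = 2.713
z(FA) = z(0.26000) = -0.643
d' = 2.713 − (-0.643) = 3.356

d-prime = 3.36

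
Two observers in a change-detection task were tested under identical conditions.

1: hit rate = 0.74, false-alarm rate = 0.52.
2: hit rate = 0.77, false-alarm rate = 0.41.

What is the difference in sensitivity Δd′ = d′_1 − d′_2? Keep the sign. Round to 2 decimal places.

Δd′ = -0.37

1: z(0.74) = 0.643, z(0.52) = 0.050, d' = 0.593
2: z(0.77) = 0.739, z(0.41) = -0.228, d' = 0.967
Δd' = d'_1 − d'_2 = 0.593 − 0.967 = -0.374
2 has the higher sensitivity.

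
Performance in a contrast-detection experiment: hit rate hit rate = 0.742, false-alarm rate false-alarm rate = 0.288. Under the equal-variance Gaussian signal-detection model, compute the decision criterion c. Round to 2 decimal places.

c = -0.05

Φ⁻¹(0.742) = 0.6495, Φ⁻¹(0.288) = -0.5592
c = −½·[z(H) + z(FA)] = −0.5 × (0.6495 + (-0.5592)) = -0.04515
c < 0: the observer has a liberal response bias.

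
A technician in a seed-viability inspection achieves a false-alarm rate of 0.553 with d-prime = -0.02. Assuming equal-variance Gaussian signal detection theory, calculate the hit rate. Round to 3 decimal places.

z(false-alarm rate) = z(0.553) = 0.1332
z(H) = z(FA) + d' = 0.1332 + (-0.02) = 0.1132
hit rate = Φ(0.1132) = 0.5451

hit rate = 0.545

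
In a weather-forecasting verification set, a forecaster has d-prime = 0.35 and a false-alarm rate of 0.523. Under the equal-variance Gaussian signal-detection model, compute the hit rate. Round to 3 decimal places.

hit rate = 0.658

z(false-alarm rate) = z(0.523) = 0.0577
z(H) = z(FA) + d' = 0.0577 + 0.35 = 0.4077
hit rate = Φ(0.4077) = 0.6583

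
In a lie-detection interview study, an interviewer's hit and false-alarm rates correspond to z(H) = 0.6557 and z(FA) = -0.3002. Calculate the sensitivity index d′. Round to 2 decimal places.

d' = z(H) − z(FA) = 0.6557 − (-0.3002) = 0.9559

d′ = 0.96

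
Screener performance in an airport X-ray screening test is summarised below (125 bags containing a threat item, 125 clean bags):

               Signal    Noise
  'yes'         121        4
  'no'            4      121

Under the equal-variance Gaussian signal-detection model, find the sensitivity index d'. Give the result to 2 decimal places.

H = 121/125 = 0.9680
FA = 4/125 = 0.0320
Φ⁻¹(H) = Φ⁻¹(0.9680) = 1.852
Φ⁻¹(FA) = Φ⁻¹(0.0320) = -1.852
d' = z(H) − z(FA) = 1.852 − (-1.852) = 3.704

d' = 3.70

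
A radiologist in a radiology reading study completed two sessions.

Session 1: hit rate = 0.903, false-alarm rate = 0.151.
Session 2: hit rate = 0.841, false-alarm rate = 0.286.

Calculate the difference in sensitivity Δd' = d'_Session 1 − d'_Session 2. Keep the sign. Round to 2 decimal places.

Δd' = 0.77

Session 1: z(0.903) = 1.299, z(0.151) = -1.032, d' = 2.331
Session 2: z(0.841) = 0.999, z(0.286) = -0.565, d' = 1.564
Δd' = d'_Session 1 − d'_Session 2 = 2.331 − 1.564 = 0.767
Session 1 has the higher sensitivity.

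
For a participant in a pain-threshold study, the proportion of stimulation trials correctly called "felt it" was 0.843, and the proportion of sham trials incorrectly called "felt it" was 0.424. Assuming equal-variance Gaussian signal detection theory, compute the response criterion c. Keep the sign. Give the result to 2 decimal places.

c = -0.41

Φ⁻¹(H) = Φ⁻¹(0.843) = 1.007
Φ⁻¹(FA) = Φ⁻¹(0.424) = -0.192
c = −½·[z(H) + z(FA)] = −0.5 × (1.007 + (-0.192)) = -0.4075
c < 0: the participant has a liberal response bias.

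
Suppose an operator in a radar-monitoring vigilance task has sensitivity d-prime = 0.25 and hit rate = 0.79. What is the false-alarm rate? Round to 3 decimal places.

false-alarm rate = 0.711

z(hit rate) = z(0.79) = 0.8064
z(FA) = z(H) − d' = 0.8064 − 0.25 = 0.5564
false-alarm rate = Φ(0.5564) = 0.7110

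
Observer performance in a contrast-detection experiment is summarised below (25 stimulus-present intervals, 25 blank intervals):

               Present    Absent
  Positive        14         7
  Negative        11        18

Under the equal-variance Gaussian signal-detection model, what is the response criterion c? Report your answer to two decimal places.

H = 14/25 = 0.5600
FA = 7/25 = 0.2800
Φ⁻¹(H) = Φ⁻¹(0.5600) = 0.151
Φ⁻¹(FA) = Φ⁻¹(0.2800) = -0.583
c = −½·[z(H) + z(FA)] = −0.5 × (0.151 + (-0.583)) = 0.216
c > 0: the observer has a conservative response bias.

c = 0.22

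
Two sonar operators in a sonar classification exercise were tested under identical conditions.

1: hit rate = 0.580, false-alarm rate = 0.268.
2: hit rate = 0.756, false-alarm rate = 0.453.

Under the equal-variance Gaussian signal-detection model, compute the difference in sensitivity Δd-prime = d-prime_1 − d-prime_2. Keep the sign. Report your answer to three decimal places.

Δd-prime = 0.009

1: z(0.580) = 0.2019, z(0.268) = -0.6189, d' = 0.8208
2: z(0.756) = 0.6935, z(0.453) = -0.1181, d' = 0.8116
Δd' = d'_1 − d'_2 = 0.8208 − 0.8116 = 0.0092
1 has the higher sensitivity.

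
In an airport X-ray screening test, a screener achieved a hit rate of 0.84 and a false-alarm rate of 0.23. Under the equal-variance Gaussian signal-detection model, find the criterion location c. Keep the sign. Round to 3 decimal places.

z(H) = z(0.84) = 0.9945
z(FA) = z(0.23) = -0.7388
c = −½·[z(H) + z(FA)] = −0.5 × (0.9945 + (-0.7388)) = -0.12785
c < 0: the screener has a liberal response bias.

c = -0.128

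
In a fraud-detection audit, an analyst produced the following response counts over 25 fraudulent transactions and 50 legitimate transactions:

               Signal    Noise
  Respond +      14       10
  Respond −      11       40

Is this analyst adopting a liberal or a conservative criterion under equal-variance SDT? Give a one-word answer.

z(H) = 0.151, z(FA) = -0.842
c = −½·(z(H) + z(FA)) = 0.3455
c > 0 → conservative criterion (biased toward responding “no”).

conservative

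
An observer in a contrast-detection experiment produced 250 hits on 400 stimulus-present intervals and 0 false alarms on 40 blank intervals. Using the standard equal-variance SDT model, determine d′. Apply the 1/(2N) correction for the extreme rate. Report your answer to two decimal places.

d′ = 2.56

The false-alarm rate is 0/40 = 0, so apply the 1/(2N) correction: FA → 1/(2·40) = 0.01250.
z(H) = z(0.62500) = 0.319
z(FA) = z(0.01250) = -2.241
d' = 0.319 − (-2.241) = 2.560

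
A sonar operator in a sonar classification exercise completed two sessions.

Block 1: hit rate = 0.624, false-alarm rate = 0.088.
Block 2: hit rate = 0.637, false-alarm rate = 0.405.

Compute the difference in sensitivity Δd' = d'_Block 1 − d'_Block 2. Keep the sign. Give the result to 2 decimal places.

Δd' = 1.08

Block 1: z(0.624) = 0.316, z(0.088) = -1.353, d' = 1.669
Block 2: z(0.637) = 0.350, z(0.405) = -0.240, d' = 0.590
Δd' = d'_Block 1 − d'_Block 2 = 1.669 − 0.590 = 1.079
Block 1 has the higher sensitivity.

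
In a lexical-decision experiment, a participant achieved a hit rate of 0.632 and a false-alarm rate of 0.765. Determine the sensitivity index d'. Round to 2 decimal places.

z(0.632) = 0.337, z(0.765) = 0.722
d' = z(H) − z(FA) = 0.337 − 0.722 = -0.385

d' = -0.39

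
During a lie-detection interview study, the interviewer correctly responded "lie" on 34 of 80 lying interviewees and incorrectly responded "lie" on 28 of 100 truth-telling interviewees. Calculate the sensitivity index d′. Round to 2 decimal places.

d′ = 0.39

H = 34/80 = 0.4250
FA = 28/100 = 0.2800
Φ⁻¹(H) = Φ⁻¹(0.4250) = -0.1891
Φ⁻¹(FA) = Φ⁻¹(0.2800) = -0.5828
d' = z(H) − z(FA) = -0.1891 − (-0.5828) = 0.3937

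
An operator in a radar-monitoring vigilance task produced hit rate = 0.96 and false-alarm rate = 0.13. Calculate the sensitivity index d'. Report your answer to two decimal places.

d' = 2.88

z(H) = 1.751
z(FA) = -1.126
d' = z(H) − z(FA) = 1.751 − (-1.126) = 2.877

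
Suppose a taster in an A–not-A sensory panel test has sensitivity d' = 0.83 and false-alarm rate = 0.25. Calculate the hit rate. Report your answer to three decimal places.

hit rate = 0.562

z(false-alarm rate) = z(0.25) = -0.6745
z(H) = z(FA) + d' = -0.6745 + 0.83 = 0.1555
hit rate = Φ(0.1555) = 0.5618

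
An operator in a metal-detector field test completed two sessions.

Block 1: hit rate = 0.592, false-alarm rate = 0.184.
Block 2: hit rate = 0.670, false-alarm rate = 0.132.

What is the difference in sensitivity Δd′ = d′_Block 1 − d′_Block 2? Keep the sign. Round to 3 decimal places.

Δd′ = -0.424

Block 1: z(0.592) = 0.2327, z(0.184) = -0.9002, d' = 1.1329
Block 2: z(0.670) = 0.4399, z(0.132) = -1.1170, d' = 1.5569
Δd' = d'_Block 1 − d'_Block 2 = 1.1329 − 1.5569 = -0.4240
Block 2 has the higher sensitivity.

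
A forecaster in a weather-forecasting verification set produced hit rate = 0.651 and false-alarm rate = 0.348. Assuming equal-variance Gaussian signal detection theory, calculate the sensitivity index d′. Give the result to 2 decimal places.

d′ = 0.78

z(H) = 0.388
z(FA) = -0.391
d' = z(H) − z(FA) = 0.388 − (-0.391) = 0.779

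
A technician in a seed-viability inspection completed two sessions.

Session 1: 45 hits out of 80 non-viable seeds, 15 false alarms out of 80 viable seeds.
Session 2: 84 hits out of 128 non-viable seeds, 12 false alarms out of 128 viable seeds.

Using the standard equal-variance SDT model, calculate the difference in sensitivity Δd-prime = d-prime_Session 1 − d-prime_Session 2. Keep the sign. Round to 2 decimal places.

Session 1: z(0.5625) = 0.157, z(0.1875) = -0.887, d' = 1.044
Session 2: z(0.6562) = 0.402, z(0.0938) = -1.318, d' = 1.720
Δd' = d'_Session 1 − d'_Session 2 = 1.044 − 1.720 = -0.676
Session 2 has the higher sensitivity.

Δd-prime = -0.68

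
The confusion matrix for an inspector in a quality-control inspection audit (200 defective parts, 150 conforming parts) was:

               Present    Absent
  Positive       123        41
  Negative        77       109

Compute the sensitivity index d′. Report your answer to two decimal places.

d′ = 0.90

H = 123/200 = 0.6150
FA = 41/150 = 0.2733
z(0.6150) = 0.292, z(0.2733) = -0.603
d' = z(H) − z(FA) = 0.292 − (-0.603) = 0.895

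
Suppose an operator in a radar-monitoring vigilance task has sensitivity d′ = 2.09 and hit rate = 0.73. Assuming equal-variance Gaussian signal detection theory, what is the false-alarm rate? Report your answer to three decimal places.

z(hit rate) = z(0.73) = 0.6128
z(FA) = z(H) − d' = 0.6128 − 2.09 = -1.4772
false-alarm rate = Φ(-1.4772) = 0.0698

false-alarm rate = 0.070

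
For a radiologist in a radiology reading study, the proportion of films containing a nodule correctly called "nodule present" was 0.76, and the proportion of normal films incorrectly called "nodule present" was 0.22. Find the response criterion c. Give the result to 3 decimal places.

c = 0.033

Φ⁻¹(H) = 0.7063
Φ⁻¹(FA) = -0.7722
c = −½·[z(H) + z(FA)] = −0.5 × (0.7063 + (-0.7722)) = 0.03295
c > 0: the radiologist has a conservative response bias.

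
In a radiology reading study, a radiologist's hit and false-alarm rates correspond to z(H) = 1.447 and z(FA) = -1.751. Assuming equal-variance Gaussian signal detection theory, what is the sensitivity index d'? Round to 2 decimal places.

d' = 3.20

d' = z(H) − z(FA) = 1.447 − (-1.751) = 3.198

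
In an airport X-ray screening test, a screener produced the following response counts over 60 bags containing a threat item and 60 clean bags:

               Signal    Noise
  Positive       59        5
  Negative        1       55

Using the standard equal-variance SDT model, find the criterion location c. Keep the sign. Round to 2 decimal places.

H = 59/60 = 0.9833
FA = 5/60 = 0.0833
z(H) = z(0.9833) = 2.127
z(FA) = z(0.0833) = -1.383
c = −½·[z(H) + z(FA)] = −0.5 × (2.127 + (-1.383)) = -0.372

c = -0.37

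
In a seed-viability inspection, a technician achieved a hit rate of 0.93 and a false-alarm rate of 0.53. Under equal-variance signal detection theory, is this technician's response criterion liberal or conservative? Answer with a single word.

liberal

z(H) = 1.476, z(FA) = 0.075
c = −½·(z(H) + z(FA)) = -0.7755
c < 0 → liberal criterion (biased toward responding “yes”).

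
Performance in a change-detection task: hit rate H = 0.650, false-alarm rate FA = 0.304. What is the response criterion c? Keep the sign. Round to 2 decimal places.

c = 0.06

Φ⁻¹(0.650) = 0.385, Φ⁻¹(0.304) = -0.513
c = −½·[z(H) + z(FA)] = −0.5 × (0.385 + (-0.513)) = 0.064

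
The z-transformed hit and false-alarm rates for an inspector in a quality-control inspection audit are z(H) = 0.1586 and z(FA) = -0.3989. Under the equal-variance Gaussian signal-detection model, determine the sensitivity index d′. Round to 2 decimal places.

d' = z(H) − z(FA) = 0.1586 − (-0.3989) = 0.5575

d′ = 0.56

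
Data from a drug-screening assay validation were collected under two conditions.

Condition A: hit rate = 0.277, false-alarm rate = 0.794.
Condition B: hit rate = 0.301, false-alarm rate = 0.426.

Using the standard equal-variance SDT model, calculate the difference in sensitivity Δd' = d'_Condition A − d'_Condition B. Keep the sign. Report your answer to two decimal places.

Δd' = -1.08

Condition A: z(0.277) = -0.592, z(0.794) = 0.820, d' = -1.412
Condition B: z(0.301) = -0.522, z(0.426) = -0.187, d' = -0.335
Δd' = d'_Condition A − d'_Condition B = -1.412 − (-0.335) = -1.077
Condition B has the higher sensitivity.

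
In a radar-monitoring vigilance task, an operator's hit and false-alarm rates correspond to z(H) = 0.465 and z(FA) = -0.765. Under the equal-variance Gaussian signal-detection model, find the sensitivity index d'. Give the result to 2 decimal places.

d' = z(H) − z(FA) = 0.465 − (-0.765) = 1.230

d' = 1.23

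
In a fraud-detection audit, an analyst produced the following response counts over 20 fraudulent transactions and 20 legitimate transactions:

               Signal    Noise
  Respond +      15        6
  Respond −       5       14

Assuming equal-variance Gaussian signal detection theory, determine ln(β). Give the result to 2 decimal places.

ln β = -0.09

H = 15/20 = 0.7500
FA = 6/20 = 0.3000
z(H) = 0.674
z(FA) = -0.524
ln β = −½·[z(H)² − z(FA)²] = −0.5 × (0.454 − 0.275) = -0.0895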